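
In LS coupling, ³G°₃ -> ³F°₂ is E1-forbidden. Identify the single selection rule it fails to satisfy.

parity

Parity must change: odd → odd — fails.
ΔS = 0: S: 1 → 1 — passes.
ΔL = 0, ±1 (not L=0↔0): L: 4 → 3, ΔL = -1 — passes.
ΔJ = 0, ±1 (not J=0↔0): J: 3 → 2, ΔJ = -1 — passes.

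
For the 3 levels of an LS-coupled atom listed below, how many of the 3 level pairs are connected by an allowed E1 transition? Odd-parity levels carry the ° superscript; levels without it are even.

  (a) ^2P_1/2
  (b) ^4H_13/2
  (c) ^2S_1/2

(a)–(b): forbidden (parity, ΔS, ΔL, ΔJ).
(a)–(c): forbidden (parity).
(b)–(c): forbidden (parity, ΔS, ΔL, ΔJ).
Allowed pairs: 0 of 3.

0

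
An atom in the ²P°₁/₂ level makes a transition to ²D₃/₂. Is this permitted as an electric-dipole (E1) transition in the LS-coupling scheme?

allowed

Initial level: S=1/2, L=1, J=1/2, parity odd. Final level: S=1/2, L=2, J=3/2, parity even.
ΔL = 0, ±1 (not L=0↔0): L: 1 → 2, ΔL = +1 — ok.
ΔS = 0: S: 1/2 → 1/2 — ok.
ΔJ = 0, ±1 (not J=0↔0): J: 1/2 → 3/2, ΔJ = +1 — ok.
Parity must change: odd → even — ok.
All four E1 rules are satisfied.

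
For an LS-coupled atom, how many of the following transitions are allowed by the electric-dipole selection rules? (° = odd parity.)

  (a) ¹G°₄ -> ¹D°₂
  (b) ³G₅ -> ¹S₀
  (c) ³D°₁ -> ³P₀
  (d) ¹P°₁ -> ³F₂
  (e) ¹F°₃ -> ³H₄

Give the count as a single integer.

1

(a) forbidden (parity, ΔL, ΔJ fail)
(b) forbidden (parity, ΔS, ΔL, ΔJ fail)
(c) allowed
(d) forbidden (ΔS, ΔL fail)
(e) forbidden (ΔS, ΔL fail)
Total allowed: 1 of 5.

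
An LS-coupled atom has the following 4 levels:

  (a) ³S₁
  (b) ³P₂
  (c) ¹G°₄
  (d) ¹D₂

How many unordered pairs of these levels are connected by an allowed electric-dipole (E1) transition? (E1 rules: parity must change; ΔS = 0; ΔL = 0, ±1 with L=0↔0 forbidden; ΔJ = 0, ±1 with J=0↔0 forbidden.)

0

(a)–(b): forbidden (parity).
(a)–(c): forbidden (ΔS, ΔL, ΔJ).
(a)–(d): forbidden (parity, ΔS, ΔL).
(b)–(c): forbidden (ΔS, ΔL, ΔJ).
(b)–(d): forbidden (parity, ΔS).
(c)–(d): forbidden (ΔL, ΔJ).
Allowed pairs: 0 of 6.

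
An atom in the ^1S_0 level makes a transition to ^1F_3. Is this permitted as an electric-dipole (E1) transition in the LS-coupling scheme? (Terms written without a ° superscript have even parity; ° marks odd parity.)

Initial level: S=0, L=0, J=0, parity even. Final level: S=0, L=3, J=3, parity even.
ΔS = 0: S: 0 → 0 — satisfied.
Parity must change: even → even — violated.
ΔJ = 0, ±1 (not J=0↔0): J: 0 → 3, ΔJ = +3 — violated.
ΔL = 0, ±1 (not L=0↔0): L: 0 → 3, ΔL = +3 — violated.
Rule(s) violated: parity, ΔL, ΔJ.

forbidden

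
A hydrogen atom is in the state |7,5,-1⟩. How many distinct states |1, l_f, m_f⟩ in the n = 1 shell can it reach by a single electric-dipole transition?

0

E1 requires l_f ∈ {4, 6}, but neither lies in [0, 0], so no final state is reachable.
Total: 0.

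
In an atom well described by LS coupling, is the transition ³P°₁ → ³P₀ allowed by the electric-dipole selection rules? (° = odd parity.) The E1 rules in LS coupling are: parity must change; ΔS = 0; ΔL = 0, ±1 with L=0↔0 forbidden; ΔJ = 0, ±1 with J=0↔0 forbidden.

allowed

Initial level: S=1, L=1, J=1, parity odd. Final level: S=1, L=1, J=0, parity even.
ΔL = 0, ±1 (not L=0↔0): L: 1 → 1, ΔL = +0 — satisfied.
Parity must change: odd → even — satisfied.
ΔS = 0: S: 1 → 1 — satisfied.
ΔJ = 0, ±1 (not J=0↔0): J: 1 → 0, ΔJ = -1 — satisfied.
All four E1 rules are satisfied.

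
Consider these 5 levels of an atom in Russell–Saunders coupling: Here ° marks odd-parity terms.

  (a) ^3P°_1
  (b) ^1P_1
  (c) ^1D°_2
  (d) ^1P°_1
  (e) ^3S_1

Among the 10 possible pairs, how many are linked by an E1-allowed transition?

3

(a)–(b): forbidden (ΔS).
(a)–(c): forbidden (parity, ΔS).
(a)–(d): forbidden (parity, ΔS).
(a)–(e): allowed.
(b)–(c): allowed.
(b)–(d): allowed.
(b)–(e): forbidden (parity, ΔS).
(c)–(d): forbidden (parity).
(c)–(e): forbidden (ΔS, ΔL).
(d)–(e): forbidden (ΔS).
Allowed pairs: 3 of 10.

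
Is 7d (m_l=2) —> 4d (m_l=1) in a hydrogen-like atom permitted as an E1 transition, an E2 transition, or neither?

Δl = 2 − 2 = +0; l_i + l_f = 4.
Δm_l = -1.
E1 (Δl = ±1, |Δm_l| ≤ 1): not satisfied.
E2 (Δl = 0,±2, l_i+l_f ≥ 2, |Δm_l| ≤ 2): satisfied.

E2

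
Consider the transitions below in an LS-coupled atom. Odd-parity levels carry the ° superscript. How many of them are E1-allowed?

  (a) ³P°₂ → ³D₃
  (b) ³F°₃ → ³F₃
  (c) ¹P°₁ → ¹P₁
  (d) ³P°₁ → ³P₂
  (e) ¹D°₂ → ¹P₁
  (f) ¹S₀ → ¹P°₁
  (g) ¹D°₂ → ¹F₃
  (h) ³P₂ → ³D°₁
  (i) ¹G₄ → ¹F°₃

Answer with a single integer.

(a) allowed
(b) allowed
(c) allowed
(d) allowed
(e) allowed
(f) allowed
(g) allowed
(h) allowed
(i) allowed
Total allowed: 9 of 9.

9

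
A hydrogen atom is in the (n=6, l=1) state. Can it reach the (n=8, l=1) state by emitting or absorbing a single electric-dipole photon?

Δl = 1 − 1 = +0; the E1 rule Δl = ±1 is fails.
The transition is electric-dipole forbidden.

forbidden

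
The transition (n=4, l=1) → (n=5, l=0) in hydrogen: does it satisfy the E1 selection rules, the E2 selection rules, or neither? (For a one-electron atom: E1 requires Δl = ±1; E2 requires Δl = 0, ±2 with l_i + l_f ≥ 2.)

E1

Δl = 0 − 1 = -1; l_i + l_f = 1.
E1 (Δl = ±1): satisfied.
E2 (Δl = 0,±2, l_i+l_f ≥ 2): not satisfied.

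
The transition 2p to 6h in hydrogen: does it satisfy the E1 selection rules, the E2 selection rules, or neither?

neither

Δl = 5 − 1 = +4; l_i + l_f = 6.
E1 (Δl = ±1): not satisfied.
E2 (Δl = 0,±2, l_i+l_f ≥ 2): not satisfied.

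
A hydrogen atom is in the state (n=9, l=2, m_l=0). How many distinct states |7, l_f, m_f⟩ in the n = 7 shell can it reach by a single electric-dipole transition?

6

E1 requires Δl = ±1, so l_f ∈ {1, 3}; with 0 ≤ l_f ≤ n_f−1 = 6, the allowed l_f values are {1, 3}.
For l_f = 1: m_f ∈ {m_i−1, m_i, m_i+1} ∩ [−1, 1] = {-1, 0, 1} → 3 states.
For l_f = 3: m_f ∈ {m_i−1, m_i, m_i+1} ∩ [−3, 3] = {-1, 0, 1} → 3 states.
Total: 6.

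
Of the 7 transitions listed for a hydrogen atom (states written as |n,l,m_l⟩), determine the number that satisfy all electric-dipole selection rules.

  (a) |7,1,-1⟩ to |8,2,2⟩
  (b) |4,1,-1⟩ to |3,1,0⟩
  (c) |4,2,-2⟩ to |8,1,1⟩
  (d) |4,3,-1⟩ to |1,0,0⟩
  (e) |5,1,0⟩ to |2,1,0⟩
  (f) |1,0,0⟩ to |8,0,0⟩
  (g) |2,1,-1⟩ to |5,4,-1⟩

(a) forbidden — Δm_l = +3 (E1 requires Δm_l = 0, ±1)
(b) forbidden — Δl = +0 (E1 requires Δl = ±1)
(c) forbidden — Δm_l = +3 (E1 requires Δm_l = 0, ±1)
(d) forbidden — Δl = -3 (E1 requires Δl = ±1)
(e) forbidden — Δl = +0 (E1 requires Δl = ±1)
(f) forbidden — Δl = +0 (E1 requires Δl = ±1)
(g) forbidden — Δl = +3 (E1 requires Δl = ±1)
Total allowed: 0 of 7.

0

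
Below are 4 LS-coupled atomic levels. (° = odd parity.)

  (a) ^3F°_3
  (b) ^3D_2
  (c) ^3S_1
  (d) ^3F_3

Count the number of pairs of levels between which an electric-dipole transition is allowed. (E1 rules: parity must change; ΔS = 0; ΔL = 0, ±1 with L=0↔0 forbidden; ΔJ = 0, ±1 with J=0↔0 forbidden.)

2

(a)–(b): allowed.
(a)–(c): forbidden (ΔL, ΔJ).
(a)–(d): allowed.
(b)–(c): forbidden (parity, ΔL).
(b)–(d): forbidden (parity).
(c)–(d): forbidden (parity, ΔL, ΔJ).
Allowed pairs: 2 of 6.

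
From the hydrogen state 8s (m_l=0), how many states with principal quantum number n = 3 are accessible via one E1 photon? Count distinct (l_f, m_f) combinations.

E1 requires Δl = ±1, so l_f ∈ {-1, 1}; with 0 ≤ l_f ≤ n_f−1 = 2, the allowed l_f values are {1}.
For l_f = 1: m_f ∈ {m_i−1, m_i, m_i+1} ∩ [−1, 1] = {-1, 0, 1} → 3 states.
Total: 3.

3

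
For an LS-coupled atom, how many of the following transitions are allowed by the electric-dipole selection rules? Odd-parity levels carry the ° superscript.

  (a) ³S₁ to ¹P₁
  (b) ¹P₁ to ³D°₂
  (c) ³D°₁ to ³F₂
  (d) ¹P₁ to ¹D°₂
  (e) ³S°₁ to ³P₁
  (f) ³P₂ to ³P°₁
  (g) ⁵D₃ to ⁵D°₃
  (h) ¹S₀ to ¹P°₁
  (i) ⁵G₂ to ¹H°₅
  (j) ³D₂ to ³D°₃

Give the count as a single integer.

7

(a) forbidden (parity, ΔS fail)
(b) forbidden (ΔS fails)
(c) allowed
(d) allowed
(e) allowed
(f) allowed
(g) allowed
(h) allowed
(i) forbidden (ΔS, ΔJ fail)
(j) allowed
Total allowed: 7 of 10.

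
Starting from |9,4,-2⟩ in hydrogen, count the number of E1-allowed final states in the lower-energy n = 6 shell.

E1 requires Δl = ±1, so l_f ∈ {3, 5}; with 0 ≤ l_f ≤ n_f−1 = 5, the allowed l_f values are {3, 5}.
For l_f = 3: m_f ∈ {m_i−1, m_i, m_i+1} ∩ [−3, 3] = {-3, -2, -1} → 3 states.
For l_f = 5: m_f ∈ {m_i−1, m_i, m_i+1} ∩ [−5, 5] = {-3, -2, -1} → 3 states.
Total: 6.

6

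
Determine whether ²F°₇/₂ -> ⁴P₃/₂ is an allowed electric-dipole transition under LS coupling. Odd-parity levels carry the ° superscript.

forbidden

Reading off the term symbols: S 1/2→3/2, L 3→1, J 7/2→3/2, parity odd→even.
ΔL = 0, ±1 (not L=0↔0): L: 3 → 1, ΔL = -2 — violated.
ΔJ = 0, ±1 (not J=0↔0): J: 7/2 → 3/2, ΔJ = -2 — violated.
ΔS = 0: S: 1/2 → 3/2 — violated.
Parity must change: odd → even — satisfied.
Rule(s) violated: ΔS, ΔL, ΔJ.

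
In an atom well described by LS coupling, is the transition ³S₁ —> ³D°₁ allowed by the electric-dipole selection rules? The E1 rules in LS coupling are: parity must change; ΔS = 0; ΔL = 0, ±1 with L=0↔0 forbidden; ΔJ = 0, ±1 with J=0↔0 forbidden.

forbidden

ΔJ = 0, ±1 (not J=0↔0): J: 1 → 1, ΔJ = +0 — ✓.
ΔL = 0, ±1 (not L=0↔0): L: 0 → 2, ΔL = +2 — ✗.
Parity must change: even → odd — ✓.
ΔS = 0: S: 1 → 1 — ✓.
Rule(s) violated: ΔL.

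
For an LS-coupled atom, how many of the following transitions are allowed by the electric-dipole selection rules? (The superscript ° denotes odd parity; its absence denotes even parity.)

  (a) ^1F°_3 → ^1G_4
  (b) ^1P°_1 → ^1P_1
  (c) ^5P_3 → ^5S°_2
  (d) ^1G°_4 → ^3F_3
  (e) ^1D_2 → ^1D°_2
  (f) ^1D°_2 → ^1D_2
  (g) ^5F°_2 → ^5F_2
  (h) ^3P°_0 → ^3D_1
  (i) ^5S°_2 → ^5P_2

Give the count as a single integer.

(a) allowed
(b) allowed
(c) allowed
(d) forbidden (ΔS fails)
(e) allowed
(f) allowed
(g) allowed
(h) allowed
(i) allowed
Total allowed: 8 of 9.

8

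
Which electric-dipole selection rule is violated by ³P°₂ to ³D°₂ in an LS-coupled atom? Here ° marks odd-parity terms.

Parity must change: odd → odd — fails.
ΔS = 0: S: 1 → 1 — ok.
ΔL = 0, ±1 (not L=0↔0): L: 1 → 2, ΔL = +1 — ok.
ΔJ = 0, ±1 (not J=0↔0): J: 2 → 2, ΔJ = +0 — ok.

parity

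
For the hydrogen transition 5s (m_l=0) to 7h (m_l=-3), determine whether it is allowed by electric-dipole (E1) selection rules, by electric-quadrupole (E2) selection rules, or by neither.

Δl = 5 − 0 = +5; l_i + l_f = 5.
Δm_l = -3.
E1 (Δl = ±1, |Δm_l| ≤ 1): not satisfied.
E2 (Δl = 0,±2, l_i+l_f ≥ 2, |Δm_l| ≤ 2): not satisfied.

neither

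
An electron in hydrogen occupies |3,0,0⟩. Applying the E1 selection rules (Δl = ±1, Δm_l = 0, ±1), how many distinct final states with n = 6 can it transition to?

E1 requires Δl = ±1, so l_f ∈ {-1, 1}; with 0 ≤ l_f ≤ n_f−1 = 5, the allowed l_f values are {1}.
For l_f = 1: m_f ∈ {m_i−1, m_i, m_i+1} ∩ [−1, 1] = {-1, 0, 1} → 3 states.
Total: 3.

3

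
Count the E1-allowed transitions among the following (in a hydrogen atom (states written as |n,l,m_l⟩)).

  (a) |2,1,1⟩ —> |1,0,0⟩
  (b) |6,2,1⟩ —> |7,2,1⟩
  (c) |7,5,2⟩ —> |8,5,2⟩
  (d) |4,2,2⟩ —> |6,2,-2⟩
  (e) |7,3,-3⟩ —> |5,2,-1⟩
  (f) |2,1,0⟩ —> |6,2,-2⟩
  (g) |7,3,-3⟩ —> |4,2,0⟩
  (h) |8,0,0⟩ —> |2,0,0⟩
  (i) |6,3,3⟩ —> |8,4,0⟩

(a) allowed
(b) forbidden — Δl = +0 (E1 requires Δl = ±1)
(c) forbidden — Δl = +0 (E1 requires Δl = ±1)
(d) forbidden — Δl = +0 (E1 requires Δl = ±1); Δm_l = -4 (E1 requires Δm_l = 0, ±1)
(e) forbidden — Δm_l = +2 (E1 requires Δm_l = 0, ±1)
(f) forbidden — Δm_l = -2 (E1 requires Δm_l = 0, ±1)
(g) forbidden — Δm_l = +3 (E1 requires Δm_l = 0, ±1)
(h) forbidden — Δl = +0 (E1 requires Δl = ±1)
(i) forbidden — Δm_l = -3 (E1 requires Δm_l = 0, ±1)
Total allowed: 1 of 9.

1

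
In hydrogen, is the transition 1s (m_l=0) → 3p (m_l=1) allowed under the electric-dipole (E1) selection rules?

allowed

Δl = 1 − 0 = +1; the E1 rule Δl = ±1 is ok.
m_l: 0 → 1 (Δm_l = +1). |Δm_l| ≤ 1 ok.
All E1 selection rules are satisfied.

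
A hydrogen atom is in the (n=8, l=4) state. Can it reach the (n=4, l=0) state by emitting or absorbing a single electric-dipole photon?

forbidden

l: 4 → 0 (Δl = -4). Δl = ±1 fails.
The transition is electric-dipole forbidden.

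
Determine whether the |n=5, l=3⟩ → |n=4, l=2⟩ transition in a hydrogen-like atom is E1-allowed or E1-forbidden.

Initial l = 3, final l = 2, so Δl = -1. E1 requires Δl = ±1: satisfied.
All E1 selection rules are satisfied.

allowed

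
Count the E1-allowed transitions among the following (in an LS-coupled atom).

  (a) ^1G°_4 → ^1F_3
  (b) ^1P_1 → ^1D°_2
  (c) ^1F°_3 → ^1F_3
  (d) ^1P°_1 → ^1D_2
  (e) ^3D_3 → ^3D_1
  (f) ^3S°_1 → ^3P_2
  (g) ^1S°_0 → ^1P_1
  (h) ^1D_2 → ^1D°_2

(a) allowed
(b) allowed
(c) allowed
(d) allowed
(e) forbidden (parity, ΔJ fail)
(f) allowed
(g) allowed
(h) allowed
Total allowed: 7 of 8.

7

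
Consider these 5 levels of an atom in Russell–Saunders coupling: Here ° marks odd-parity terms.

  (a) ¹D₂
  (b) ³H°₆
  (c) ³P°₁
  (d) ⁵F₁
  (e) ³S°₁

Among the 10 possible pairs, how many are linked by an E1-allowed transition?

0

(a)–(b): forbidden (ΔS, ΔL, ΔJ).
(a)–(c): forbidden (ΔS).
(a)–(d): forbidden (parity, ΔS).
(a)–(e): forbidden (ΔS, ΔL).
(b)–(c): forbidden (parity, ΔL, ΔJ).
(b)–(d): forbidden (ΔS, ΔL, ΔJ).
(b)–(e): forbidden (parity, ΔL, ΔJ).
(c)–(d): forbidden (ΔS, ΔL).
(c)–(e): forbidden (parity).
(d)–(e): forbidden (ΔS, ΔL).
Allowed pairs: 0 of 10.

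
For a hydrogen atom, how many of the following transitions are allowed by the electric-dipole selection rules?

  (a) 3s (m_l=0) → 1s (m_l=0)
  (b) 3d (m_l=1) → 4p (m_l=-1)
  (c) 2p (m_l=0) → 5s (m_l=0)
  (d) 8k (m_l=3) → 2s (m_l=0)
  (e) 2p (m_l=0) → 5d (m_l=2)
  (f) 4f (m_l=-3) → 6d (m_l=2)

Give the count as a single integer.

(a) forbidden — Δl = +0 (E1 requires Δl = ±1)
(b) forbidden — Δm_l = -2 (E1 requires Δm_l = 0, ±1)
(c) allowed
(d) forbidden — Δl = -7 (E1 requires Δl = ±1); Δm_l = -3 (E1 requires Δm_l = 0, ±1)
(e) forbidden — Δm_l = +2 (E1 requires Δm_l = 0, ±1)
(f) forbidden — Δm_l = +5 (E1 requires Δm_l = 0, ±1)
Total allowed: 1 of 6.

1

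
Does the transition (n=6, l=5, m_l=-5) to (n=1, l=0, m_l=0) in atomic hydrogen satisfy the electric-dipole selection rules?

forbidden

Δl = 0 − 5 = -5; the E1 rule Δl = ±1 is fails.
Δm_l = 0 − (-5) = +5. E1 requires Δm_l = 0, ±1: fails.
The transition is electric-dipole forbidden.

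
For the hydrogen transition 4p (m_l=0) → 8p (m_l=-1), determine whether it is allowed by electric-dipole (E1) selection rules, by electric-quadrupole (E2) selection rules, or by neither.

E2

Δl = 1 − 1 = +0; l_i + l_f = 2.
Δm_l = -1.
E1 (Δl = ±1, |Δm_l| ≤ 1): not satisfied.
E2 (Δl = 0,±2, l_i+l_f ≥ 2, |Δm_l| ≤ 2): satisfied.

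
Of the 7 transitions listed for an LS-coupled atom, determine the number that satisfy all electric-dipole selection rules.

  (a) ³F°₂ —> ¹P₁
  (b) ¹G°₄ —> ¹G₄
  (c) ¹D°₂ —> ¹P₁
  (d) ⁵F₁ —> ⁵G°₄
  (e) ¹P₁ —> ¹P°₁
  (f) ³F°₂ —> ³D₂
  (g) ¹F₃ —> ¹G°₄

(a) forbidden (ΔS, ΔL fail)
(b) allowed
(c) allowed
(d) forbidden (ΔJ fails)
(e) allowed
(f) allowed
(g) allowed
Total allowed: 5 of 7.

5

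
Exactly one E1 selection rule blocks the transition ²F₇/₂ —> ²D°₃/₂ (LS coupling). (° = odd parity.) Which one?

the ΔJ = 0, ±1 rule

Initial level: S=1/2, L=3, J=7/2, parity even. Final level: S=1/2, L=2, J=3/2, parity odd.
Parity must change: even → odd — satisfied.
ΔS = 0: S: 1/2 → 1/2 — satisfied.
ΔL = 0, ±1 (not L=0↔0): L: 3 → 2, ΔL = -1 — satisfied.
ΔJ = 0, ±1 (not J=0↔0): J: 7/2 → 3/2, ΔJ = -2 — violated.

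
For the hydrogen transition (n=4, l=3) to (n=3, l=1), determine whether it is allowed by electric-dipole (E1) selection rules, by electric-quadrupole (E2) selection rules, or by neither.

Δl = 1 − 3 = -2; l_i + l_f = 4.
E1 (Δl = ±1): not satisfied.
E2 (Δl = 0,±2, l_i+l_f ≥ 2): satisfied.

E2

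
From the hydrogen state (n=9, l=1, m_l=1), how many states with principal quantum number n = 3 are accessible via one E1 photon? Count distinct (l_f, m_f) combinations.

4

E1 requires Δl = ±1, so l_f ∈ {0, 2}; with 0 ≤ l_f ≤ n_f−1 = 2, the allowed l_f values are {0, 2}.
For l_f = 0: m_f ∈ {m_i−1, m_i, m_i+1} ∩ [−0, 0] = {0} → 1 state.
For l_f = 2: m_f ∈ {m_i−1, m_i, m_i+1} ∩ [−2, 2] = {0, 1, 2} → 3 states.
Total: 4.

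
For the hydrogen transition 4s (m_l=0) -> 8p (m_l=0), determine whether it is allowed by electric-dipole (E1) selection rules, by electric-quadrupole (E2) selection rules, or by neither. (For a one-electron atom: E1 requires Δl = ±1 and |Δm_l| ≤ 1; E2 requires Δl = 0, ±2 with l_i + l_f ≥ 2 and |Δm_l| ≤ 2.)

Δl = 1 − 0 = +1; l_i + l_f = 1.
Δm_l = +0.
E1 (Δl = ±1, |Δm_l| ≤ 1): satisfied.
E2 (Δl = 0,±2, l_i+l_f ≥ 2, |Δm_l| ≤ 2): not satisfied.

E1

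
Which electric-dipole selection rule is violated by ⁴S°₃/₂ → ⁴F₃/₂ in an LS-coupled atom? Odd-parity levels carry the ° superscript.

Reading off the term symbols: S 3/2→3/2, L 0→3, J 3/2→3/2, parity odd→even.
ΔJ = 0, ±1 (not J=0↔0): J: 3/2 → 3/2, ΔJ = +0 — passes.
ΔS = 0: S: 3/2 → 3/2 — passes.
Parity must change: odd → even — passes.
ΔL = 0, ±1 (not L=0↔0): L: 0 → 3, ΔL = +3 — fails.

the ΔL = 0, ±1 rule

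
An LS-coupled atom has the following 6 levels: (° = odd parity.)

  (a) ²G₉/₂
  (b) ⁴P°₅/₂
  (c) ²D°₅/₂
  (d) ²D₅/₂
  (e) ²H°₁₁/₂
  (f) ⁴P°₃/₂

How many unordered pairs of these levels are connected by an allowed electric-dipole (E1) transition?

(a)–(b): forbidden (ΔS, ΔL, ΔJ).
(a)–(c): forbidden (ΔL, ΔJ).
(a)–(d): forbidden (parity, ΔL, ΔJ).
(a)–(e): allowed.
(a)–(f): forbidden (ΔS, ΔL, ΔJ).
(b)–(c): forbidden (parity, ΔS).
(b)–(d): forbidden (ΔS).
(b)–(e): forbidden (parity, ΔS, ΔL, ΔJ).
(b)–(f): forbidden (parity).
(c)–(d): allowed.
(c)–(e): forbidden (parity, ΔL, ΔJ).
(c)–(f): forbidden (parity, ΔS).
(d)–(e): forbidden (ΔL, ΔJ).
(d)–(f): forbidden (ΔS).
(e)–(f): forbidden (parity, ΔS, ΔL, ΔJ).
Allowed pairs: 2 of 15.

2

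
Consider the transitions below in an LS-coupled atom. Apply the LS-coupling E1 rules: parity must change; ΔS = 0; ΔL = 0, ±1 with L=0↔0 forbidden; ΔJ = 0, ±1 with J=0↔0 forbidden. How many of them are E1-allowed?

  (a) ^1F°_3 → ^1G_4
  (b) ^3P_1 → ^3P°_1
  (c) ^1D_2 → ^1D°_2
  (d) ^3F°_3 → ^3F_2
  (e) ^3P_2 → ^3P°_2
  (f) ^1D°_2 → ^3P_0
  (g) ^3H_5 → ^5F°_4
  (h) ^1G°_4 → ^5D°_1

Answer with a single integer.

5

(a) allowed
(b) allowed
(c) allowed
(d) allowed
(e) allowed
(f) forbidden (ΔS, ΔJ fail)
(g) forbidden (ΔS, ΔL fail)
(h) forbidden (parity, ΔS, ΔL, ΔJ fail)
Total allowed: 5 of 8.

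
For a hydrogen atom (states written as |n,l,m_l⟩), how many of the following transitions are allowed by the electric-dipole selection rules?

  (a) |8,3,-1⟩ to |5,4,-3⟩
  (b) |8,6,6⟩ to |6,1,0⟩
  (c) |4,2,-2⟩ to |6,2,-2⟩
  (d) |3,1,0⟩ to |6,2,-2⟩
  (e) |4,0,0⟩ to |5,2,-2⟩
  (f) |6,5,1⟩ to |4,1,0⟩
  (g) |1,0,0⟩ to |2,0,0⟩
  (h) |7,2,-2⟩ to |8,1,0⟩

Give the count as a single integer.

(a) forbidden — Δm_l = -2 (E1 requires Δm_l = 0, ±1)
(b) forbidden — Δl = -5 (E1 requires Δl = ±1); Δm_l = -6 (E1 requires Δm_l = 0, ±1)
(c) forbidden — Δl = +0 (E1 requires Δl = ±1)
(d) forbidden — Δm_l = -2 (E1 requires Δm_l = 0, ±1)
(e) forbidden — Δl = +2 (E1 requires Δl = ±1); Δm_l = -2 (E1 requires Δm_l = 0, ±1)
(f) forbidden — Δl = -4 (E1 requires Δl = ±1)
(g) forbidden — Δl = +0 (E1 requires Δl = ±1)
(h) forbidden — Δm_l = +2 (E1 requires Δm_l = 0, ±1)
Total allowed: 0 of 8.

0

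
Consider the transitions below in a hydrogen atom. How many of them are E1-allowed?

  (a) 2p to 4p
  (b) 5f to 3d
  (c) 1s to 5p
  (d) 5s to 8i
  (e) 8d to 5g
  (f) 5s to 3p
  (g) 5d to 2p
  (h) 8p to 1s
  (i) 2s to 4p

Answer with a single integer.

6

(a) forbidden — Δl = +0 (E1 requires Δl = ±1)
(b) allowed
(c) allowed
(d) forbidden — Δl = +6 (E1 requires Δl = ±1)
(e) forbidden — Δl = +2 (E1 requires Δl = ±1)
(f) allowed
(g) allowed
(h) allowed
(i) allowed
Total allowed: 6 of 9.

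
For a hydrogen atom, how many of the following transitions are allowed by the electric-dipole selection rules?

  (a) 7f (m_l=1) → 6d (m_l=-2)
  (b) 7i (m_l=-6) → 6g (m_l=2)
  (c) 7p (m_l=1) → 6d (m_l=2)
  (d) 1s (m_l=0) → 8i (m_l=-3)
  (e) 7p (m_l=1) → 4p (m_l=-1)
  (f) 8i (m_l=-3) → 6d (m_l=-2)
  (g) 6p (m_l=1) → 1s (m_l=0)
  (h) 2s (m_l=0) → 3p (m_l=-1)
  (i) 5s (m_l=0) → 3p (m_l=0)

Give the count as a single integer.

4

(a) forbidden — Δm_l = -3 (E1 requires Δm_l = 0, ±1)
(b) forbidden — Δl = -2 (E1 requires Δl = ±1); Δm_l = +8 (E1 requires Δm_l = 0, ±1)
(c) allowed
(d) forbidden — Δl = +6 (E1 requires Δl = ±1); Δm_l = -3 (E1 requires Δm_l = 0, ±1)
(e) forbidden — Δl = +0 (E1 requires Δl = ±1); Δm_l = -2 (E1 requires Δm_l = 0, ±1)
(f) forbidden — Δl = -4 (E1 requires Δl = ±1)
(g) allowed
(h) allowed
(i) allowed
Total allowed: 4 of 9.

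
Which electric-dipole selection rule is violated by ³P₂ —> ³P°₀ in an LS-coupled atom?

the ΔJ = 0, ±1 rule

Parity must change: even → odd — passes.
ΔS = 0: S: 1 → 1 — passes.
ΔL = 0, ±1 (not L=0↔0): L: 1 → 1, ΔL = +0 — passes.
ΔJ = 0, ±1 (not J=0↔0): J: 2 → 0, ΔJ = -2 — fails.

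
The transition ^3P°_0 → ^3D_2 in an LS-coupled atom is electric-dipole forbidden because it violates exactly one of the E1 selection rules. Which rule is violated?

Initial level: S=1, L=1, J=0, parity odd. Final level: S=1, L=2, J=2, parity even.
Parity must change: odd → even — satisfied.
ΔS = 0: S: 1 → 1 — satisfied.
ΔL = 0, ±1 (not L=0↔0): L: 1 → 2, ΔL = +1 — satisfied.
ΔJ = 0, ±1 (not J=0↔0): J: 0 → 2, ΔJ = +2 — violated.

the ΔJ = 0, ±1 rule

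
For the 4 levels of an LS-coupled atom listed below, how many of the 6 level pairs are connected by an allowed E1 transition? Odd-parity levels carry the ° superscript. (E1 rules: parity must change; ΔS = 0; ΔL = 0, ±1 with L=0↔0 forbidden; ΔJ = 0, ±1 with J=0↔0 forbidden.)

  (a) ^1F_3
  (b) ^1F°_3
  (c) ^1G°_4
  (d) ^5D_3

2

(a)–(b): allowed.
(a)–(c): allowed.
(a)–(d): forbidden (parity, ΔS).
(b)–(c): forbidden (parity).
(b)–(d): forbidden (ΔS).
(c)–(d): forbidden (ΔS, ΔL).
Allowed pairs: 2 of 6.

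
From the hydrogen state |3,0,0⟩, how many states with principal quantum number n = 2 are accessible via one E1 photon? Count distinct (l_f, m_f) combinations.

E1 requires Δl = ±1, so l_f ∈ {-1, 1}; with 0 ≤ l_f ≤ n_f−1 = 1, the allowed l_f values are {1}.
For l_f = 1: m_f ∈ {m_i−1, m_i, m_i+1} ∩ [−1, 1] = {-1, 0, 1} → 3 states.
Total: 3.

3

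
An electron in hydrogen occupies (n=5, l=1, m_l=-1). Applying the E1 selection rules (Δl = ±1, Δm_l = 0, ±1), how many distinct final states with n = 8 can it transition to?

E1 requires Δl = ±1, so l_f ∈ {0, 2}; with 0 ≤ l_f ≤ n_f−1 = 7, the allowed l_f values are {0, 2}.
For l_f = 0: m_f ∈ {m_i−1, m_i, m_i+1} ∩ [−0, 0] = {0} → 1 state.
For l_f = 2: m_f ∈ {m_i−1, m_i, m_i+1} ∩ [−2, 2] = {-2, -1, 0} → 3 states.
Total: 4.

4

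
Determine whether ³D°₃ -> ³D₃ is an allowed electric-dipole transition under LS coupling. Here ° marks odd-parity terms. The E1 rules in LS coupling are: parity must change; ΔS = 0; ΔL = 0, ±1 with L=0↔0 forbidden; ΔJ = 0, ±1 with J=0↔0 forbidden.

ΔL = 0, ±1 (not L=0↔0): L: 2 → 2, ΔL = +0 — ok.
ΔJ = 0, ±1 (not J=0↔0): J: 3 → 3, ΔJ = +0 — ok.
Parity must change: odd → even — ok.
ΔS = 0: S: 1 → 1 — ok.
All four E1 rules are satisfied.

allowed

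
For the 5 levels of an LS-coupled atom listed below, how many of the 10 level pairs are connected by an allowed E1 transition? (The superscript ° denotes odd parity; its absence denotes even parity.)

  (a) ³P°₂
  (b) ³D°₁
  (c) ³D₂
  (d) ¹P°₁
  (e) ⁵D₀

(a)–(b): forbidden (parity).
(a)–(c): allowed.
(a)–(d): forbidden (parity, ΔS).
(a)–(e): forbidden (ΔS, ΔJ).
(b)–(c): allowed.
(b)–(d): forbidden (parity, ΔS).
(b)–(e): forbidden (ΔS).
(c)–(d): forbidden (ΔS).
(c)–(e): forbidden (parity, ΔS, ΔJ).
(d)–(e): forbidden (ΔS).
Allowed pairs: 2 of 10.

2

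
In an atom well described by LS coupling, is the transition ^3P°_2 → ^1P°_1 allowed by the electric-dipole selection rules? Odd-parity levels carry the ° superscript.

Reading off the term symbols: S 1→0, L 1→1, J 2→1, parity odd→odd.
Parity must change: odd → odd — ✗.
ΔS = 0: S: 1 → 0 — ✗.
ΔL = 0, ±1 (not L=0↔0): L: 1 → 1, ΔL = +0 — ✓.
ΔJ = 0, ±1 (not J=0↔0): J: 2 → 1, ΔJ = -1 — ✓.
Rule(s) violated: parity, ΔS.

forbidden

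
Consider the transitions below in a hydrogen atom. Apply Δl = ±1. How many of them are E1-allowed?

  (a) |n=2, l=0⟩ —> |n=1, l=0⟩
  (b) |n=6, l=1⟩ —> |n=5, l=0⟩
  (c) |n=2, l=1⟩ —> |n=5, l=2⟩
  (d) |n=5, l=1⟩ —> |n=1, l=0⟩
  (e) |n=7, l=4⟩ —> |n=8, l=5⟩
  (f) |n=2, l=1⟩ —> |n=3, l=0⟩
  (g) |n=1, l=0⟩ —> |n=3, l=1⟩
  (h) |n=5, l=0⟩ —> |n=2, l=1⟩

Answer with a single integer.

7

(a) forbidden — Δl = +0 (E1 requires Δl = ±1)
(b) allowed
(c) allowed
(d) allowed
(e) allowed
(f) allowed
(g) allowed
(h) allowed
Total allowed: 7 of 8.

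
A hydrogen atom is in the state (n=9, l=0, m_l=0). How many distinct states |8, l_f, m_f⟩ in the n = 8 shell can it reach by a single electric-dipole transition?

E1 requires Δl = ±1, so l_f ∈ {-1, 1}; with 0 ≤ l_f ≤ n_f−1 = 7, the allowed l_f values are {1}.
For l_f = 1: m_f ∈ {m_i−1, m_i, m_i+1} ∩ [−1, 1] = {-1, 0, 1} → 3 states.
Total: 3.

3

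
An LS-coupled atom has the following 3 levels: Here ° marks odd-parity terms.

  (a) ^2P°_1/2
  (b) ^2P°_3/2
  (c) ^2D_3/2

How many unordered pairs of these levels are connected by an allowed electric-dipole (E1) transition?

2

(a)–(b): forbidden (parity).
(a)–(c): allowed.
(b)–(c): allowed.
Allowed pairs: 2 of 3.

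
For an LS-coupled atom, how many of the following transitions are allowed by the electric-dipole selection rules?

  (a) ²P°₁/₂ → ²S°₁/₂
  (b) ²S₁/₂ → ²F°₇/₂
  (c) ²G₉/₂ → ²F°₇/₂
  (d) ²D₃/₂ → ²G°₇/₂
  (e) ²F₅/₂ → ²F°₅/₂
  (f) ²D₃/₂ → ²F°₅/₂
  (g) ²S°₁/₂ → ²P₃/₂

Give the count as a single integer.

(a) forbidden (parity fails)
(b) forbidden (ΔL, ΔJ fail)
(c) allowed
(d) forbidden (ΔL, ΔJ fail)
(e) allowed
(f) allowed
(g) allowed
Total allowed: 4 of 7.

4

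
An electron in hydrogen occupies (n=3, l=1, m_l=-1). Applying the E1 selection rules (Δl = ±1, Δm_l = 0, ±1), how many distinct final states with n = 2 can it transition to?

E1 requires Δl = ±1, so l_f ∈ {0, 2}; with 0 ≤ l_f ≤ n_f−1 = 1, the allowed l_f values are {0}.
For l_f = 0: m_f ∈ {m_i−1, m_i, m_i+1} ∩ [−0, 0] = {0} → 1 state.
Total: 1.

1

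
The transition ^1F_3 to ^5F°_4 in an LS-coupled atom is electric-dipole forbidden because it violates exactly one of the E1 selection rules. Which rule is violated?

the ΔS = 0 rule

Parity must change: even → odd — ✓.
ΔS = 0: S: 0 → 2 — ✗.
ΔL = 0, ±1 (not L=0↔0): L: 3 → 3, ΔL = +0 — ✓.
ΔJ = 0, ±1 (not J=0↔0): J: 3 → 4, ΔJ = +1 — ✓.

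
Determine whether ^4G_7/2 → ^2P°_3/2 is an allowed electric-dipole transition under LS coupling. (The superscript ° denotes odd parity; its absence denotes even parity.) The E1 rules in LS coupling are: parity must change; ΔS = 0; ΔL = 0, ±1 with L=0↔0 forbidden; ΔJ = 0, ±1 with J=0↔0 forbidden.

Reading off the term symbols: S 3/2→1/2, L 4→1, J 7/2→3/2, parity even→odd.
Parity must change: even → odd — ok.
ΔS = 0: S: 3/2 → 1/2 — fails.
ΔL = 0, ±1 (not L=0↔0): L: 4 → 1, ΔL = -3 — fails.
ΔJ = 0, ±1 (not J=0↔0): J: 7/2 → 3/2, ΔJ = -2 — fails.
Rule(s) violated: ΔS, ΔL, ΔJ.

forbidden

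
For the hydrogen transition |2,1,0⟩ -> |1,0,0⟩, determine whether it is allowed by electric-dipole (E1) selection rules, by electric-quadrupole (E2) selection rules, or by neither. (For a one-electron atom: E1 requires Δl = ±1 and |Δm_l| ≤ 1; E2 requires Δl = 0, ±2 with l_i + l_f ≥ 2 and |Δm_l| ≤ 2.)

E1

Δl = 0 − 1 = -1; l_i + l_f = 1.
Δm_l = +0.
E1 (Δl = ±1, |Δm_l| ≤ 1): satisfied.
E2 (Δl = 0,±2, l_i+l_f ≥ 2, |Δm_l| ≤ 2): not satisfied.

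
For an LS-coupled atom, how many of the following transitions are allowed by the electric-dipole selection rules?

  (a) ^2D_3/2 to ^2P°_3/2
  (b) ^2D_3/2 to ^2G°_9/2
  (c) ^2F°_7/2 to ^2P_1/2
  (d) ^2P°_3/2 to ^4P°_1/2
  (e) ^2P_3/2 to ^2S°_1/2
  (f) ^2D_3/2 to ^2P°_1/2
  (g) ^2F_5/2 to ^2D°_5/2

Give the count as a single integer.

(a) allowed
(b) forbidden (ΔL, ΔJ fail)
(c) forbidden (ΔL, ΔJ fail)
(d) forbidden (parity, ΔS fail)
(e) allowed
(f) allowed
(g) allowed
Total allowed: 4 of 7.

4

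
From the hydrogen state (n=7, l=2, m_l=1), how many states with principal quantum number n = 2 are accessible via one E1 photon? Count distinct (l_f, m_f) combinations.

2

E1 requires Δl = ±1, so l_f ∈ {1, 3}; with 0 ≤ l_f ≤ n_f−1 = 1, the allowed l_f values are {1}.
For l_f = 1: m_f ∈ {m_i−1, m_i, m_i+1} ∩ [−1, 1] = {0, 1} → 2 states.
Total: 2.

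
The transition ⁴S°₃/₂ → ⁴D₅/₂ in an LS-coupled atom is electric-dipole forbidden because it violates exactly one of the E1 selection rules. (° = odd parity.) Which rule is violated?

Reading off the term symbols: S 3/2→3/2, L 0→2, J 3/2→5/2, parity odd→even.
ΔJ = 0, ±1 (not J=0↔0): J: 3/2 → 5/2, ΔJ = +1 — passes.
ΔL = 0, ±1 (not L=0↔0): L: 0 → 2, ΔL = +2 — fails.
Parity must change: odd → even — passes.
ΔS = 0: S: 3/2 → 3/2 — passes.

the ΔL = 0, ±1 rule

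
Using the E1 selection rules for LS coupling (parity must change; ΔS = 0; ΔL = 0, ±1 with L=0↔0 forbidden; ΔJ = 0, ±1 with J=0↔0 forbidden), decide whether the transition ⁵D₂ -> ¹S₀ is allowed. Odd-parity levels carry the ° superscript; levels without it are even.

forbidden

Reading off the term symbols: S 2→0, L 2→0, J 2→0, parity even→even.
Parity must change: even → even — fails.
ΔS = 0: S: 2 → 0 — fails.
ΔL = 0, ±1 (not L=0↔0): L: 2 → 0, ΔL = -2 — fails.
ΔJ = 0, ±1 (not J=0↔0): J: 2 → 0, ΔJ = -2 — fails.
Rule(s) violated: parity, ΔS, ΔL, ΔJ.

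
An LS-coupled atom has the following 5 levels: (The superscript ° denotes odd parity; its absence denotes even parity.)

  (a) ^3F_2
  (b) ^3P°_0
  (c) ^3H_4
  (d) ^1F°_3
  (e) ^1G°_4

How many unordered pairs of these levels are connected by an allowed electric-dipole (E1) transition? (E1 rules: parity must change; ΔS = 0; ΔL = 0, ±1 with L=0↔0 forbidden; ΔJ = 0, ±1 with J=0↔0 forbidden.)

(a)–(b): forbidden (ΔL, ΔJ).
(a)–(c): forbidden (parity, ΔL, ΔJ).
(a)–(d): forbidden (ΔS).
(a)–(e): forbidden (ΔS, ΔJ).
(b)–(c): forbidden (ΔL, ΔJ).
(b)–(d): forbidden (parity, ΔS, ΔL, ΔJ).
(b)–(e): forbidden (parity, ΔS, ΔL, ΔJ).
(c)–(d): forbidden (ΔS, ΔL).
(c)–(e): forbidden (ΔS).
(d)–(e): forbidden (parity).
Allowed pairs: 0 of 10.

0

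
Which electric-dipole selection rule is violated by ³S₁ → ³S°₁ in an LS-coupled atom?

the L=0 ↔ L=0 exclusion

Parity must change: even → odd — ok.
ΔS = 0: S: 1 → 1 — ok.
ΔL = 0, ±1 (not L=0↔0): L: 0 → 0, ΔL = +0 — fails.
ΔJ = 0, ±1 (not J=0↔0): J: 1 → 1, ΔJ = +0 — ok.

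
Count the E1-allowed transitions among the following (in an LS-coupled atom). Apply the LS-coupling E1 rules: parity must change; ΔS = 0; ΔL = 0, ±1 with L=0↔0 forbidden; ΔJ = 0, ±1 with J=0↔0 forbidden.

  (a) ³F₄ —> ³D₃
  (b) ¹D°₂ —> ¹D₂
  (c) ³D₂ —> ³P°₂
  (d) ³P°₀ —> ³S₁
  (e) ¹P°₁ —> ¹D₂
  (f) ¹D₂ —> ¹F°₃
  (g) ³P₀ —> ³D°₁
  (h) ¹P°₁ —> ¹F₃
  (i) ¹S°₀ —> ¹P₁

7

(a) forbidden (parity fails)
(b) allowed
(c) allowed
(d) allowed
(e) allowed
(f) allowed
(g) allowed
(h) forbidden (ΔL, ΔJ fail)
(i) allowed
Total allowed: 7 of 9.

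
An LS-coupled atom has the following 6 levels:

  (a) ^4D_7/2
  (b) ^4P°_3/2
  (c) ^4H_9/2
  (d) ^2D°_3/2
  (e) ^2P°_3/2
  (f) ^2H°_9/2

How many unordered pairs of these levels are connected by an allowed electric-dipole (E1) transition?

0

(a)–(b): forbidden (ΔJ).
(a)–(c): forbidden (parity, ΔL).
(a)–(d): forbidden (ΔS, ΔJ).
(a)–(e): forbidden (ΔS, ΔJ).
(a)–(f): forbidden (ΔS, ΔL).
(b)–(c): forbidden (ΔL, ΔJ).
(b)–(d): forbidden (parity, ΔS).
(b)–(e): forbidden (parity, ΔS).
(b)–(f): forbidden (parity, ΔS, ΔL, ΔJ).
(c)–(d): forbidden (ΔS, ΔL, ΔJ).
(c)–(e): forbidden (ΔS, ΔL, ΔJ).
(c)–(f): forbidden (ΔS).
(d)–(e): forbidden (parity).
(d)–(f): forbidden (parity, ΔL, ΔJ).
(e)–(f): forbidden (parity, ΔL, ΔJ).
Allowed pairs: 0 of 15.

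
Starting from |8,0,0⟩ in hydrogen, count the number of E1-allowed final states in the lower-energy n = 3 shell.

3

E1 requires Δl = ±1, so l_f ∈ {-1, 1}; with 0 ≤ l_f ≤ n_f−1 = 2, the allowed l_f values are {1}.
For l_f = 1: m_f ∈ {m_i−1, m_i, m_i+1} ∩ [−1, 1] = {-1, 0, 1} → 3 states.
Total: 3.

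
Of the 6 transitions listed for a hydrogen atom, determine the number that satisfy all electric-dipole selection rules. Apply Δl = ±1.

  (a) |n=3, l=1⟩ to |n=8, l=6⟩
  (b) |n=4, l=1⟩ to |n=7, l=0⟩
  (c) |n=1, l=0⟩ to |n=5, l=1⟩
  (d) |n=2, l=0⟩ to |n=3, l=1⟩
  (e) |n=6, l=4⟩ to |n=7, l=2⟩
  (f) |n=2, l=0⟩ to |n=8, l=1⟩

(a) forbidden — Δl = +5 (E1 requires Δl = ±1)
(b) allowed
(c) allowed
(d) allowed
(e) forbidden — Δl = -2 (E1 requires Δl = ±1)
(f) allowed
Total allowed: 4 of 6.

4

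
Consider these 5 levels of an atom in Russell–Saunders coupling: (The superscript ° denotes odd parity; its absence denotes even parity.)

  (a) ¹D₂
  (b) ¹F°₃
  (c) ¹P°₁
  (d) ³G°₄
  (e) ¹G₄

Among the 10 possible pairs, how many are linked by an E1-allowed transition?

3

(a)–(b): allowed.
(a)–(c): allowed.
(a)–(d): forbidden (ΔS, ΔL, ΔJ).
(a)–(e): forbidden (parity, ΔL, ΔJ).
(b)–(c): forbidden (parity, ΔL, ΔJ).
(b)–(d): forbidden (parity, ΔS).
(b)–(e): allowed.
(c)–(d): forbidden (parity, ΔS, ΔL, ΔJ).
(c)–(e): forbidden (ΔL, ΔJ).
(d)–(e): forbidden (ΔS).
Allowed pairs: 3 of 10.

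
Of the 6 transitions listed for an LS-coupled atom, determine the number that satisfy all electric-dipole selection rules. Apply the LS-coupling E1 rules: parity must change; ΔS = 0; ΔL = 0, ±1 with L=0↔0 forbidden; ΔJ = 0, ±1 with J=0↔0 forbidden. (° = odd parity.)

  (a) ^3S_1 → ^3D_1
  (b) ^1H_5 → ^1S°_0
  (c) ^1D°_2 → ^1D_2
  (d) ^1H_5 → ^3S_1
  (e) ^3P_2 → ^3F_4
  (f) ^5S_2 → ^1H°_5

(a) forbidden (parity, ΔL fail)
(b) forbidden (ΔL, ΔJ fail)
(c) allowed
(d) forbidden (parity, ΔS, ΔL, ΔJ fail)
(e) forbidden (parity, ΔL, ΔJ fail)
(f) forbidden (ΔS, ΔL, ΔJ fail)
Total allowed: 1 of 6.

1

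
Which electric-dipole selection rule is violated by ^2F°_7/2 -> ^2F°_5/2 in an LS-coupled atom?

Parity must change: odd → odd — ✗.
ΔS = 0: S: 1/2 → 1/2 — ✓.
ΔJ = 0, ±1 (not J=0↔0): J: 7/2 → 5/2, ΔJ = -1 — ✓.
ΔL = 0, ±1 (not L=0↔0): L: 3 → 3, ΔL = +0 — ✓.

parity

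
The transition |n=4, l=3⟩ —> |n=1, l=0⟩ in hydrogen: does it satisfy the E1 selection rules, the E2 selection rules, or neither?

neither

Δl = 0 − 3 = -3; l_i + l_f = 3.
E1 (Δl = ±1): not satisfied.
E2 (Δl = 0,±2, l_i+l_f ≥ 2): not satisfied.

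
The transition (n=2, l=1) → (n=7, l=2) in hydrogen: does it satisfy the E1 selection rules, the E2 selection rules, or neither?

Δl = 2 − 1 = +1; l_i + l_f = 3.
E1 (Δl = ±1): satisfied.
E2 (Δl = 0,±2, l_i+l_f ≥ 2): not satisfied.

E1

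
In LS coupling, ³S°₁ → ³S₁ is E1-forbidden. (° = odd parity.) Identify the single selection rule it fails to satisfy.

the L=0 ↔ L=0 exclusion

Reading off the term symbols: S 1→1, L 0→0, J 1→1, parity odd→even.
Parity must change: odd → even — passes.
ΔS = 0: S: 1 → 1 — passes.
ΔL = 0, ±1 (not L=0↔0): L: 0 → 0, ΔL = +0 — fails.
ΔJ = 0, ±1 (not J=0↔0): J: 1 → 1, ΔJ = +0 — passes.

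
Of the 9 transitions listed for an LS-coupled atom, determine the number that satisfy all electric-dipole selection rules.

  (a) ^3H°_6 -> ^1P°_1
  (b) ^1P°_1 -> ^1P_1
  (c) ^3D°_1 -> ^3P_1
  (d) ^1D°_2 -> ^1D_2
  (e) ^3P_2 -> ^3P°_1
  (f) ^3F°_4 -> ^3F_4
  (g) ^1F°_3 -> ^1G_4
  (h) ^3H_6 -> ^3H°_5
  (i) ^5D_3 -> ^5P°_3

8

(a) forbidden (parity, ΔS, ΔL, ΔJ fail)
(b) allowed
(c) allowed
(d) allowed
(e) allowed
(f) allowed
(g) allowed
(h) allowed
(i) allowed
Total allowed: 8 of 9.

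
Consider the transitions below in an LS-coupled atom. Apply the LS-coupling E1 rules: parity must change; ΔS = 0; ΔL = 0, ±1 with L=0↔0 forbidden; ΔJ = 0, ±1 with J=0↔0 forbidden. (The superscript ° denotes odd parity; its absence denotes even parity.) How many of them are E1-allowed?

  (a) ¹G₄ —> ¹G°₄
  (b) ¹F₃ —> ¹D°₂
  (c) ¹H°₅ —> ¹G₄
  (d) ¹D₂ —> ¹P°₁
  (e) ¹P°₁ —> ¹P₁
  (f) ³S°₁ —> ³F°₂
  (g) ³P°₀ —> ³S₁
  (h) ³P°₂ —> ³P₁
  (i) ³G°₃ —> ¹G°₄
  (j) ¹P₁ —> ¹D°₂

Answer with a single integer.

(a) allowed
(b) allowed
(c) allowed
(d) allowed
(e) allowed
(f) forbidden (parity, ΔL fail)
(g) allowed
(h) allowed
(i) forbidden (parity, ΔS fail)
(j) allowed
Total allowed: 8 of 10.

8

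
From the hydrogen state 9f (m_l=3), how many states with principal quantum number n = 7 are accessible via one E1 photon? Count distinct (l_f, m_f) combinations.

4

E1 requires Δl = ±1, so l_f ∈ {2, 4}; with 0 ≤ l_f ≤ n_f−1 = 6, the allowed l_f values are {2, 4}.
For l_f = 2: m_f ∈ {m_i−1, m_i, m_i+1} ∩ [−2, 2] = {2} → 1 state.
For l_f = 4: m_f ∈ {m_i−1, m_i, m_i+1} ∩ [−4, 4] = {2, 3, 4} → 3 states.
Total: 4.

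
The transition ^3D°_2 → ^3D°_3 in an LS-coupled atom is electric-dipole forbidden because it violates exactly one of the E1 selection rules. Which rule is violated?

parity

Parity must change: odd → odd — ✗.
ΔS = 0: S: 1 → 1 — ✓.
ΔL = 0, ±1 (not L=0↔0): L: 2 → 2, ΔL = +0 — ✓.
ΔJ = 0, ±1 (not J=0↔0): J: 2 → 3, ΔJ = +1 — ✓.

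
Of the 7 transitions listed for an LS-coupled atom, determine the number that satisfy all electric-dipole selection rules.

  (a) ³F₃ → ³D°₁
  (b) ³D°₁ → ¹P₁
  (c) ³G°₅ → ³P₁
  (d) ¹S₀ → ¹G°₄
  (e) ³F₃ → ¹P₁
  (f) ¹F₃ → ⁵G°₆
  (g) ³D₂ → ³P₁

0

(a) forbidden (ΔJ fails)
(b) forbidden (ΔS fails)
(c) forbidden (ΔL, ΔJ fail)
(d) forbidden (ΔL, ΔJ fail)
(e) forbidden (parity, ΔS, ΔL, ΔJ fail)
(f) forbidden (ΔS, ΔJ fail)
(g) forbidden (parity fails)
Total allowed: 0 of 7.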